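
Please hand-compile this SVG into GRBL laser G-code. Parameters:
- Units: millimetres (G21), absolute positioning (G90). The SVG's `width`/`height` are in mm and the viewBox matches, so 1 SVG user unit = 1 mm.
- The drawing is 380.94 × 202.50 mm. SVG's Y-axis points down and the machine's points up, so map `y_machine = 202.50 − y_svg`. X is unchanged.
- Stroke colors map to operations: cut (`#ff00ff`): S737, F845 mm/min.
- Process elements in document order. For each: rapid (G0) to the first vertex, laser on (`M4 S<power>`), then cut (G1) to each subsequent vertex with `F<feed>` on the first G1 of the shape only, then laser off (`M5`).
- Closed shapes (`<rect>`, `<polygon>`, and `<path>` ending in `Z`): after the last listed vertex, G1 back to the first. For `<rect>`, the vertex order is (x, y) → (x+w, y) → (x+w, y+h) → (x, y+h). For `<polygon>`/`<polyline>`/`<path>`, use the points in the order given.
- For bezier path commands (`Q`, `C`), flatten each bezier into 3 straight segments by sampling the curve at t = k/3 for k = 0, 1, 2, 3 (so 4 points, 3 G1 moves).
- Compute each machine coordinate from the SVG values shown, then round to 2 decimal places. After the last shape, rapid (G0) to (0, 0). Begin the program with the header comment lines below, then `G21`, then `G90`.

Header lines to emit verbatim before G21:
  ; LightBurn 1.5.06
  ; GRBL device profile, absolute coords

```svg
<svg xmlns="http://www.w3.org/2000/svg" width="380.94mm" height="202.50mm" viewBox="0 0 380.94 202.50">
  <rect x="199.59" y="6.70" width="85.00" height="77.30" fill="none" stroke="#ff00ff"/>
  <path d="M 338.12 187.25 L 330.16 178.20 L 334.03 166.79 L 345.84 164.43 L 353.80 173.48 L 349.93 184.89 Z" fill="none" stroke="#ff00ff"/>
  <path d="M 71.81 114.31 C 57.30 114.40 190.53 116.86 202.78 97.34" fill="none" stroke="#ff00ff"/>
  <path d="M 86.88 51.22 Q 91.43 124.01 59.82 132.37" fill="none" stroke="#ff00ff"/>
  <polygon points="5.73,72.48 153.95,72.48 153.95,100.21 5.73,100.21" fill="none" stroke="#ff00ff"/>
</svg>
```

; LightBurn 1.5.06
; GRBL device profile, absolute coords
G21
G90
G0 X199.59 Y195.80
M4 S737
G1 X284.59 Y195.80 F845
G1 X284.59 Y118.50
G1 X199.59 Y118.50
G1 X199.59 Y195.80
M5
G0 X338.12 Y15.25
M4 S737
G1 X330.16 Y24.30 F845
G1 X334.03 Y35.71
G1 X345.84 Y38.07
G1 X353.80 Y29.02
G1 X349.93 Y17.61
G1 X338.12 Y15.25
M5
G0 X71.81 Y88.19
M4 S737
G1 X96.59 Y88.21 F845
G1 X160.16 Y92.06
G1 X202.78 Y105.16
M5
G0 X86.88 Y151.28
M4 S737
G1 X85.90 Y109.91 F845
G1 X76.88 Y82.86
G1 X59.82 Y70.13
M5
G0 X5.73 Y130.02
M4 S737
G1 X153.95 Y130.02 F845
G1 X153.95 Y102.29
G1 X5.73 Y102.29
G1 X5.73 Y130.02
M5
G0 X0.00 Y0.00

Since the viewBox matches the mm dimensions, user units are millimetres directly. The only transform is the Y-flip y_m = 202.50 − y_svg.

Shape 1 is a rectangle drawn with `<rect>`. Its stroke #ff00ff means cut at S737, F845. After flipping Y the toolpath is (199.59,195.80) → (284.59,195.80) → (284.59,118.50) → (199.59,118.50) → (199.59,195.80), returning to the start.

Shape 2 is a regular polygon drawn with `<path>`. Its stroke #ff00ff means cut at S737, F845. After flipping Y the toolpath is (338.12,15.25) → (330.16,24.30) → (334.03,35.71) → (345.84,38.07) → (353.80,29.02) → (349.93,17.61) → (338.12,15.25), returning to the start.

Shape 3 is a cubic bezier drawn with `<path>`. Its stroke #ff00ff means cut at S737, F845. After flipping Y the toolpath is (71.81,88.19) → (96.59,88.21) → (160.16,92.06) → (202.78,105.16).

Shape 4 is a quadratic bezier drawn with `<path>`. Its stroke #ff00ff means cut at S737, F845. After flipping Y the toolpath is (86.88,151.28) → (85.90,109.91) → (76.88,82.86) → (59.82,70.13).

Shape 5 is a rectangle drawn with `<polygon>`. Its stroke #ff00ff means cut at S737, F845. After flipping Y the toolpath is (5.73,130.02) → (153.95,130.02) → (153.95,102.29) → (5.73,102.29) → (5.73,130.02), returning to the start.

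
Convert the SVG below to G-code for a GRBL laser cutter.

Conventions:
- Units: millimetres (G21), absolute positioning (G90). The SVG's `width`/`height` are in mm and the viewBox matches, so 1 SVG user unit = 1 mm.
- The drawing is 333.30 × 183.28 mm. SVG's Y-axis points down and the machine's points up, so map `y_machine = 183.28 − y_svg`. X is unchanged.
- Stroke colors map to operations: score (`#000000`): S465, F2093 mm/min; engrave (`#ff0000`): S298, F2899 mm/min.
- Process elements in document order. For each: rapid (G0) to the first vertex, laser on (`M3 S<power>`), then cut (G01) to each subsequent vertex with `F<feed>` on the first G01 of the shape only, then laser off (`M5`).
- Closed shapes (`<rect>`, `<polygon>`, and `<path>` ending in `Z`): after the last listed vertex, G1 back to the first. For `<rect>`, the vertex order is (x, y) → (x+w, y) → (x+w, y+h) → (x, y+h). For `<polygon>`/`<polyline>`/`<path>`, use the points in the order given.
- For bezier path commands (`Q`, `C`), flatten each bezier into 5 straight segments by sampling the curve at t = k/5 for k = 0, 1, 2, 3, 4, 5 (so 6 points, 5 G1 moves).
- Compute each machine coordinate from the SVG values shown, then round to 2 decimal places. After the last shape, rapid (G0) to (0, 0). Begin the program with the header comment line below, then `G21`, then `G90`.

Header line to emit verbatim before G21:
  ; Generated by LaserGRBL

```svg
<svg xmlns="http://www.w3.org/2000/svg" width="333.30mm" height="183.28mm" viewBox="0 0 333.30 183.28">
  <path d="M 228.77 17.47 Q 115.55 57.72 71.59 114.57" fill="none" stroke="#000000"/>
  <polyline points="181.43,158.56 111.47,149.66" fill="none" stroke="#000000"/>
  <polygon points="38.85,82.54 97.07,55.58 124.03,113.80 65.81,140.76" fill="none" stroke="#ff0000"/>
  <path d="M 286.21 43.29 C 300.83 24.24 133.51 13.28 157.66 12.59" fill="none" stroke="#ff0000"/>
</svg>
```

; Generated by LaserGRBL
G21
G90
G0 X228.77 Y165.81
M3 S465
G01 X186.25 Y149.05 F2093
G01 X149.28 Y130.95
G01 X117.84 Y111.53
G01 X91.94 Y90.79
G01 X71.59 Y68.71
M5
G0 X181.43 Y24.72
M3 S465
G01 X111.47 Y33.62 F2093
M5
G0 X38.85 Y100.74
M3 S298
G01 X97.07 Y127.70 F2899
G01 X124.03 Y69.48
G01 X65.81 Y42.52
G01 X38.85 Y100.74
M5
G0 X286.21 Y139.99
M3 S298
G01 X276.14 Y150.43 F2899
G01 X240.32 Y158.83
G01 X196.69 Y165.07
G01 X163.16 Y169.06
G01 X157.66 Y170.69
M5
G0 X0.00 Y0.00

viewBox `0 0 333.30 183.28` with mm width/height → 1 unit = 1 mm. Flip: y_m = 183.28 − y_svg.

**Shape 1** — `<path>` quadratic bezier, stroke `#000000` → score (S465, F2093). Control points (SVG): P0=(228.77,17.47), P1=(115.55,57.72), P2=(71.59,114.57); sampled at t=k/5. Machine vertices: (228.77,165.81) → (186.25,149.05) → (149.28,130.95) → (117.84,111.53) → (91.94,90.79) → (71.59,68.71). Open path.

**Shape 2** — `<polyline>` line segment, stroke `#000000` → score (S465, F2093). Machine vertices: (181.43,24.72) → (111.47,33.62). Open path.

**Shape 3** — `<polygon>` regular polygon, stroke `#ff0000` → engrave (S298, F2899). Machine vertices: (38.85,100.74) → (97.07,127.70) → (124.03,69.48) → (65.81,42.52) → (38.85,100.74). Closed: final G1 returns to the first vertex.

**Shape 4** — `<path>` cubic bezier, stroke `#ff0000` → engrave (S298, F2899). Control points (SVG): P0=(286.21,43.29), P1=(300.83,24.24), P2=(133.51,13.28), P3=(157.66,12.59); sampled at t=k/5. Machine vertices: (286.21,139.99) → (276.14,150.43) → (240.32,158.83) → (196.69,165.07) → (163.16,169.06) → (157.66,170.69). Open path.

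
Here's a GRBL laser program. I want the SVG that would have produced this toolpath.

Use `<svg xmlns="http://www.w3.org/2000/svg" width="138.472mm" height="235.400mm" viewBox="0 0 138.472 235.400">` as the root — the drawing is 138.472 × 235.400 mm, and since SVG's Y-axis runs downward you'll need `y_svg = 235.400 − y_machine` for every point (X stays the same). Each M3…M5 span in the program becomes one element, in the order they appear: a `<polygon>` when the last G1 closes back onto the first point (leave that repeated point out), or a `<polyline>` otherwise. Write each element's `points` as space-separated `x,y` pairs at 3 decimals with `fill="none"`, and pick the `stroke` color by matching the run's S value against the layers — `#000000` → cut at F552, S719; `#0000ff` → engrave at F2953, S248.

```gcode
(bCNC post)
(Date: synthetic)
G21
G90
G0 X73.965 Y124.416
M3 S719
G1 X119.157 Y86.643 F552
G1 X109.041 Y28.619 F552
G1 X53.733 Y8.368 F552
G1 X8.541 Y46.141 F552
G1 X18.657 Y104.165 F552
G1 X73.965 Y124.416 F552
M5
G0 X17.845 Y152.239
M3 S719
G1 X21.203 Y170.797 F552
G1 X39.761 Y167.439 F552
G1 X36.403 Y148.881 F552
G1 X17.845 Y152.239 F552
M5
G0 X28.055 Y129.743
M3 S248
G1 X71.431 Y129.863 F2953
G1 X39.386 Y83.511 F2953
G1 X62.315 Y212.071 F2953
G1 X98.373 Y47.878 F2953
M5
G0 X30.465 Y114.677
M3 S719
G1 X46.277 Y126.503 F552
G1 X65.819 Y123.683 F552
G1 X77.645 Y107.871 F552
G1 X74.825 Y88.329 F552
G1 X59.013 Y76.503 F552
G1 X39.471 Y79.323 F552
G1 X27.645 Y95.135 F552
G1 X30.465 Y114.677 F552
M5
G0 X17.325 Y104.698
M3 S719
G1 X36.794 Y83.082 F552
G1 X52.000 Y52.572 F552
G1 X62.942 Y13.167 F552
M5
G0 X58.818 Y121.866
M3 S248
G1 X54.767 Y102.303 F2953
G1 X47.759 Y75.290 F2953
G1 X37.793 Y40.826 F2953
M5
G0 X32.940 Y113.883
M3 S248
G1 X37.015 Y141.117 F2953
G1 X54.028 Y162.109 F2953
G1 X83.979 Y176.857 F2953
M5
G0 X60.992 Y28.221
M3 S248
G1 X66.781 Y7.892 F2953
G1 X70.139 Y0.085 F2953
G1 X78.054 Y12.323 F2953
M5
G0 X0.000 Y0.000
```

<svg xmlns="http://www.w3.org/2000/svg" width="138.472mm" height="235.400mm" viewBox="0 0 138.472 235.400">
  <polygon points="73.965,110.984 119.157,148.757 109.041,206.781 53.733,227.032 8.541,189.259 18.657,131.235" fill="none" stroke="#000000"/>
  <polygon points="17.845,83.161 21.203,64.603 39.761,67.961 36.403,86.519" fill="none" stroke="#000000"/>
  <polyline points="28.055,105.657 71.431,105.537 39.386,151.889 62.315,23.329 98.373,187.522" fill="none" stroke="#0000ff"/>
  <polygon points="30.465,120.723 46.277,108.897 65.819,111.717 77.645,127.529 74.825,147.071 59.013,158.897 39.471,156.077 27.645,140.265" fill="none" stroke="#000000"/>
  <polyline points="17.325,130.702 36.794,152.318 52.000,182.828 62.942,222.233" fill="none" stroke="#000000"/>
  <polyline points="58.818,113.534 54.767,133.097 47.759,160.110 37.793,194.574" fill="none" stroke="#0000ff"/>
  <polyline points="32.940,121.517 37.015,94.283 54.028,73.291 83.979,58.543" fill="none" stroke="#0000ff"/>
  <polyline points="60.992,207.179 66.781,227.508 70.139,235.315 78.054,223.077" fill="none" stroke="#0000ff"/>
</svg>

y_svg = 235.400 − y_m.

[1] S719→`#000000` (cut); closed run; points: 73.965,110.984 119.157,148.757 109.041,206.781 53.733,227.032 8.541,189.259 18.657,131.235

[2] S719→`#000000` (cut); closed run; points: 17.845,83.161 21.203,64.603 39.761,67.961 36.403,86.519

[3] S248→`#0000ff` (engrave); open run; points: 28.055,105.657 71.431,105.537 39.386,151.889 62.315,23.329 98.373,187.522

[4] S719→`#000000` (cut); closed run; points: 30.465,120.723 46.277,108.897 65.819,111.717 77.645,127.529 74.825,147.071 59.013,158.897 39.471,156.077 27.645,140.265

[5] S719→`#000000` (cut); open run; points: 17.325,130.702 36.794,152.318 52.000,182.828 62.942,222.233

[6] S248→`#0000ff` (engrave); open run; points: 58.818,113.534 54.767,133.097 47.759,160.110 37.793,194.574

[7] S248→`#0000ff` (engrave); open run; points: 32.940,121.517 37.015,94.283 54.028,73.291 83.979,58.543

[8] S248→`#0000ff` (engrave); open run; points: 60.992,207.179 66.781,227.508 70.139,235.315 78.054,223.077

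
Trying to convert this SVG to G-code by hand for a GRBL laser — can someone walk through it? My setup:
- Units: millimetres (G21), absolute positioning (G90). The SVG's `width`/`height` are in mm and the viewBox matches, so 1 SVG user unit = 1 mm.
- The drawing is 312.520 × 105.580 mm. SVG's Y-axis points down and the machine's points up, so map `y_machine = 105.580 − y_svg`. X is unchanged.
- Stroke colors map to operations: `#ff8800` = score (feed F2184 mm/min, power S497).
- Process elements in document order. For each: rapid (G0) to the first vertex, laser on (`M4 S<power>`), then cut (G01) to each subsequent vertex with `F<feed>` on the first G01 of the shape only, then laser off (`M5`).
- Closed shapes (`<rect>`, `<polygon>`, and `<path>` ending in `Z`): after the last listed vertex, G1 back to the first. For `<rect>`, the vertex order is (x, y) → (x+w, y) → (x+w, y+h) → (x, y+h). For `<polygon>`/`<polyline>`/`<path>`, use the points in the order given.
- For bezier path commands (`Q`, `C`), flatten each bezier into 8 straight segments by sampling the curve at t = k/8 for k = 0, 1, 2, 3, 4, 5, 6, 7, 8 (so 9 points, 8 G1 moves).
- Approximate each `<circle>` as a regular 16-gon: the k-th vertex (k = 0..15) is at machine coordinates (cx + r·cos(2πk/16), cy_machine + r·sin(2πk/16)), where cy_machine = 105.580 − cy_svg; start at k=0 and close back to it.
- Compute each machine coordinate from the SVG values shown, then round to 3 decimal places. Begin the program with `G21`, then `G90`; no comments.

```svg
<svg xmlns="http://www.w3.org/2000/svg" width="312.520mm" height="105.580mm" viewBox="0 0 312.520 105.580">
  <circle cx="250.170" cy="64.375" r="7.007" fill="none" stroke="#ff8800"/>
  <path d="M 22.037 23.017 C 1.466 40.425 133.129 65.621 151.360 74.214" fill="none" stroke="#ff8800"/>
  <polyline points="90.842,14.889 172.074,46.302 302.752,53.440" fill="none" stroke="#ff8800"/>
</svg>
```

G21
G90
G0 X257.177 Y41.205
M4 S497
G01 X256.644 Y43.886 F2184
G01 X255.125 Y46.160
G01 X252.851 Y47.679
G01 X250.170 Y48.212
G01 X247.489 Y47.679
G01 X245.215 Y46.160
G01 X243.696 Y43.886
G01 X243.163 Y41.205
G01 X243.696 Y38.524
G01 X245.215 Y36.250
G01 X247.489 Y34.731
G01 X250.170 Y34.198
G01 X252.851 Y34.731
G01 X255.125 Y36.250
G01 X256.644 Y38.524
G01 X257.177 Y41.205
M5
G0 X22.037 Y82.563
M4 S497
G01 X20.940 Y75.718 F2184
G01 X31.002 Y68.428
G01 X49.109 Y60.980
G01 X72.148 Y53.659
G01 X97.006 Y46.751
G01 X120.569 Y40.543
G01 X139.725 Y35.319
G01 X151.360 Y31.366
M5
G0 X90.842 Y90.691
M4 S497
G01 X172.074 Y59.278 F2184
G01 X302.752 Y52.140
M5

Since the viewBox matches the mm dimensions, user units are millimetres directly. The only transform is the Y-flip y_m = 105.580 − y_svg.

Shape 1 is a circle drawn with `<circle>`. Its stroke #ff8800 means score at S497, F2184. After flipping Y the toolpath is (257.177,41.205) → (256.644,43.886) → (255.125,46.160) → (252.851,47.679) → (250.170,48.212) → (247.489,47.679) → (245.215,46.160) → (243.696,43.886) → (243.163,41.205) → (243.696,38.524) → (245.215,36.250) → (247.489,34.731) → (250.170,34.198) → (252.851,34.731) → (255.125,36.250) → (256.644,38.524) → (257.177,41.205), returning to the start.

Shape 2 is a cubic bezier drawn with `<path>`. Its stroke #ff8800 means score at S497, F2184. After flipping Y the toolpath is (22.037,82.563) → (20.940,75.718) → (31.002,68.428) → (49.109,60.980) → (72.148,53.659) → (97.006,46.751) → (120.569,40.543) → (139.725,35.319) → (151.360,31.366).

Shape 3 is a open polyline drawn with `<polyline>`. Its stroke #ff8800 means score at S497, F2184. After flipping Y the toolpath is (90.842,90.691) → (172.074,59.278) → (302.752,52.140).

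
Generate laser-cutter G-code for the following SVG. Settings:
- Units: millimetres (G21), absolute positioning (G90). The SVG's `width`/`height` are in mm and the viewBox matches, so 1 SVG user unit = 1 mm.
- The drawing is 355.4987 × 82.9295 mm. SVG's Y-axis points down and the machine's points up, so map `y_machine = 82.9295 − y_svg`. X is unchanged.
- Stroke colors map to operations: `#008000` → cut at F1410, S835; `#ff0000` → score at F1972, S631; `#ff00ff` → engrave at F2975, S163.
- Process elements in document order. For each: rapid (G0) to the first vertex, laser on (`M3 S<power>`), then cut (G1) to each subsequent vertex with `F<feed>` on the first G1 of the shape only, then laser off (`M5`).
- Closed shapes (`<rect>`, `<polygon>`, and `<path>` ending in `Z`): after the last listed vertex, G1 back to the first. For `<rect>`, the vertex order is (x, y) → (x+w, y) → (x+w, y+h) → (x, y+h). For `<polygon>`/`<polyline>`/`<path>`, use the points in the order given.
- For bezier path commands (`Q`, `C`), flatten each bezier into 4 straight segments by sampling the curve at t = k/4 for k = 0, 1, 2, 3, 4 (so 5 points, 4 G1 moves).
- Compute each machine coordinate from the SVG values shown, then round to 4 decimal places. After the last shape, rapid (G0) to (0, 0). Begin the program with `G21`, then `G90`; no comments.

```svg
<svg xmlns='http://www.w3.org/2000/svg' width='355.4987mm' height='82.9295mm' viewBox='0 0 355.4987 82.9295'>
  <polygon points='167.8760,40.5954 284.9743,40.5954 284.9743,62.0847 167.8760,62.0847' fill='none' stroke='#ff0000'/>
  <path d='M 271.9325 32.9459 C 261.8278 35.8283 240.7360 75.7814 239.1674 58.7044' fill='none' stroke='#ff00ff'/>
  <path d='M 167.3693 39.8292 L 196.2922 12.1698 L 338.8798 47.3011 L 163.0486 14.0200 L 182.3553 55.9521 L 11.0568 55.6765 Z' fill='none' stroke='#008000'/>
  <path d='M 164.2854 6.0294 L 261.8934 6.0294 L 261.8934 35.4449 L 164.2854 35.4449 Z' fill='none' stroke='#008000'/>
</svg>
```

1 u = 1 mm; y_m = 82.9295 − y.

[1] `<polygon>` rectangle, #ff0000→score S631 F1972: (167.8760,42.3341) → (284.9743,42.3341) → (284.9743,20.8448) → (167.8760,20.8448) → (167.8760,42.3341) (closed)

[2] `<path>` cubic bezier, #ff00ff→engrave S163 F2975: (271.9325,49.9836) → (262.7706,42.3414) → (252.3489,29.6196) → (243.5277,20.6402) → (239.1674,24.2251)

[3] `<path>` closed polygon, #008000→cut S835 F1410: (167.3693,43.1003) → (196.2922,70.7597) → (338.8798,35.6284) → (163.0486,68.9095) → (182.3553,26.9774) → (11.0568,27.2530) → (167.3693,43.1003) (closed)

[4] `<path>` rectangle, #008000→cut S835 F1410: (164.2854,76.9001) → (261.8934,76.9001) → (261.8934,47.4846) → (164.2854,47.4846) → (164.2854,76.9001) (closed)

G21
G90
G0 X167.8760 Y42.3341
M3 S631
G1 X284.9743 Y42.3341 F1972
G1 X284.9743 Y20.8448
G1 X167.8760 Y20.8448
G1 X167.8760 Y42.3341
M5
G0 X271.9325 Y49.9836
M3 S163
G1 X262.7706 Y42.3414 F2975
G1 X252.3489 Y29.6196
G1 X243.5277 Y20.6402
G1 X239.1674 Y24.2251
M5
G0 X167.3693 Y43.1003
M3 S835
G1 X196.2922 Y70.7597 F1410
G1 X338.8798 Y35.6284
G1 X163.0486 Y68.9095
G1 X182.3553 Y26.9774
G1 X11.0568 Y27.2530
G1 X167.3693 Y43.1003
M5
G0 X164.2854 Y76.9001
M3 S835
G1 X261.8934 Y76.9001 F1410
G1 X261.8934 Y47.4846
G1 X164.2854 Y47.4846
G1 X164.2854 Y76.9001
M5
G0 X0.0000 Y0.0000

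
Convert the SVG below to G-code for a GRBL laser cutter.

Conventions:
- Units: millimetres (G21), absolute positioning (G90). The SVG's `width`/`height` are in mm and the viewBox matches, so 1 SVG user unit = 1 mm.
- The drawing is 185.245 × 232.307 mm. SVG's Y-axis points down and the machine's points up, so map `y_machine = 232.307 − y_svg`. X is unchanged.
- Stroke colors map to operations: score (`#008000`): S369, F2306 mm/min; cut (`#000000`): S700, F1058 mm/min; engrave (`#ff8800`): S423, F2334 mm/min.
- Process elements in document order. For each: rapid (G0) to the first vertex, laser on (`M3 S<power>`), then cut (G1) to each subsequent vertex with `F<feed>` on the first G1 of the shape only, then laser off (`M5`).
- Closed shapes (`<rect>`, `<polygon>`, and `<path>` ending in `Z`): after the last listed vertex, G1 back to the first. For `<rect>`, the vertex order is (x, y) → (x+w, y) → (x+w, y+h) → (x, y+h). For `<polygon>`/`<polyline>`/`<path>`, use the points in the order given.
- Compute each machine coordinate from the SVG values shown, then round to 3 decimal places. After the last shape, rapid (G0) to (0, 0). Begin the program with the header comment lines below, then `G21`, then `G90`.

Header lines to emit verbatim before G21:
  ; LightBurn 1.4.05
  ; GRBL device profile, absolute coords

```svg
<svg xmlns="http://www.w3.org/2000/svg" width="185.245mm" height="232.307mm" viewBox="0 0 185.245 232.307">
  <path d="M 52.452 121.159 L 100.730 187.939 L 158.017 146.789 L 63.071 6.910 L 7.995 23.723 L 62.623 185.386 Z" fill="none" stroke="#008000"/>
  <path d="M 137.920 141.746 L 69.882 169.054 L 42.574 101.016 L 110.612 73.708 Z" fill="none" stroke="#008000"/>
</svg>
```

; LightBurn 1.4.05
; GRBL device profile, absolute coords
G21
G90
G0 X52.452 Y111.148
M3 S369
G1 X100.730 Y44.368 F2306
G1 X158.017 Y85.518
G1 X63.071 Y225.397
G1 X7.995 Y208.584
G1 X62.623 Y46.921
G1 X52.452 Y111.148
M5
G0 X137.920 Y90.561
M3 S369
G1 X69.882 Y63.253 F2306
G1 X42.574 Y131.291
G1 X110.612 Y158.599
G1 X137.920 Y90.561
M5
G0 X0.000 Y0.000

Since the viewBox matches the mm dimensions, user units are millimetres directly. The only transform is the Y-flip y_m = 232.307 − y_svg.

Shape 1 is a closed polygon drawn with `<path>`. Its stroke #008000 means score at S369, F2306. After flipping Y the toolpath is (52.452,111.148) → (100.730,44.368) → (158.017,85.518) → (63.071,225.397) → (7.995,208.584) → (62.623,46.921) → (52.452,111.148), returning to the start.

Shape 2 is a regular polygon drawn with `<path>`. Its stroke #008000 means score at S369, F2306. After flipping Y the toolpath is (137.920,90.561) → (69.882,63.253) → (42.574,131.291) → (110.612,158.599) → (137.920,90.561), returning to the start.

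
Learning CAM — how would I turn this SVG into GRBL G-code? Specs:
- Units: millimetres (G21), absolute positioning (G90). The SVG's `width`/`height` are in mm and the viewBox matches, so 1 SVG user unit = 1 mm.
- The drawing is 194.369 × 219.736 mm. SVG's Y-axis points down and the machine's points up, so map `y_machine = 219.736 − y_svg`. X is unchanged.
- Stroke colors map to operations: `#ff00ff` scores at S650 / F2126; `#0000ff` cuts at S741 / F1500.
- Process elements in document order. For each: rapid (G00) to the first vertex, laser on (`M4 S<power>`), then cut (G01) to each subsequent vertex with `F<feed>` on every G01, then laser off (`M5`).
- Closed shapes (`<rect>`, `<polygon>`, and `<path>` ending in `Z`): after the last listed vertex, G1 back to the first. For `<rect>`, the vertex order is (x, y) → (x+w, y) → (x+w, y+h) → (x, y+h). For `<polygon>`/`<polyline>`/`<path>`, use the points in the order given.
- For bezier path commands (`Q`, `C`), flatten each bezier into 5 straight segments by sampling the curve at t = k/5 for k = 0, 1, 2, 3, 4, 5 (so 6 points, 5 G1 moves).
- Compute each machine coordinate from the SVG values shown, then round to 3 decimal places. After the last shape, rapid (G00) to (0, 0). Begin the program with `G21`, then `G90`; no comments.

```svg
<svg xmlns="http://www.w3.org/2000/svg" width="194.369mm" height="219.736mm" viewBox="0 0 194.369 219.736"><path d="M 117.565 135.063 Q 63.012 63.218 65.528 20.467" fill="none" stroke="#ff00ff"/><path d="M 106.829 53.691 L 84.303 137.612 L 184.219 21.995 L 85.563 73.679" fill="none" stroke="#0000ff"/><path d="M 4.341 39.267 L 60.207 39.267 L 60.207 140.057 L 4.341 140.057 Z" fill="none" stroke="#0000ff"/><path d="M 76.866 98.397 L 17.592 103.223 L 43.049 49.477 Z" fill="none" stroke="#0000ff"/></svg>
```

G21
G90
G00 X117.565 Y84.673
M4 S650
G01 X98.027 Y112.247 F2126
G01 X83.054 Y137.494 F2126
G01 X72.646 Y160.413 F2126
G01 X66.804 Y181.005 F2126
G01 X65.528 Y199.269 F2126
M5
G00 X106.829 Y166.045
M4 S741
G01 X84.303 Y82.124 F1500
G01 X184.219 Y197.741 F1500
G01 X85.563 Y146.057 F1500
M5
G00 X4.341 Y180.469
M4 S741
G01 X60.207 Y180.469 F1500
G01 X60.207 Y79.679 F1500
G01 X4.341 Y79.679 F1500
G01 X4.341 Y180.469 F1500
M5
G00 X76.866 Y121.339
M4 S741
G01 X17.592 Y116.513 F1500
G01 X43.049 Y170.259 F1500
G01 X76.866 Y121.339 F1500
M5
G00 X0.000 Y0.000

1 u = 1 mm; y_m = 219.736 − y.

[1] `<path>` quadratic bezier, #ff00ff→score S650 F2126: (117.565,84.673) → (98.027,112.247) → (83.054,137.494) → (72.646,160.413) → (66.804,181.005) → (65.528,199.269)

[2] `<path>` open polyline, #0000ff→cut S741 F1500: (106.829,166.045) → (84.303,82.124) → (184.219,197.741) → (85.563,146.057)

[3] `<path>` rectangle, #0000ff→cut S741 F1500: (4.341,180.469) → (60.207,180.469) → (60.207,79.679) → (4.341,79.679) → (4.341,180.469) (closed)

[4] `<path>` regular polygon, #0000ff→cut S741 F1500: (76.866,121.339) → (17.592,116.513) → (43.049,170.259) → (76.866,121.339) (closed)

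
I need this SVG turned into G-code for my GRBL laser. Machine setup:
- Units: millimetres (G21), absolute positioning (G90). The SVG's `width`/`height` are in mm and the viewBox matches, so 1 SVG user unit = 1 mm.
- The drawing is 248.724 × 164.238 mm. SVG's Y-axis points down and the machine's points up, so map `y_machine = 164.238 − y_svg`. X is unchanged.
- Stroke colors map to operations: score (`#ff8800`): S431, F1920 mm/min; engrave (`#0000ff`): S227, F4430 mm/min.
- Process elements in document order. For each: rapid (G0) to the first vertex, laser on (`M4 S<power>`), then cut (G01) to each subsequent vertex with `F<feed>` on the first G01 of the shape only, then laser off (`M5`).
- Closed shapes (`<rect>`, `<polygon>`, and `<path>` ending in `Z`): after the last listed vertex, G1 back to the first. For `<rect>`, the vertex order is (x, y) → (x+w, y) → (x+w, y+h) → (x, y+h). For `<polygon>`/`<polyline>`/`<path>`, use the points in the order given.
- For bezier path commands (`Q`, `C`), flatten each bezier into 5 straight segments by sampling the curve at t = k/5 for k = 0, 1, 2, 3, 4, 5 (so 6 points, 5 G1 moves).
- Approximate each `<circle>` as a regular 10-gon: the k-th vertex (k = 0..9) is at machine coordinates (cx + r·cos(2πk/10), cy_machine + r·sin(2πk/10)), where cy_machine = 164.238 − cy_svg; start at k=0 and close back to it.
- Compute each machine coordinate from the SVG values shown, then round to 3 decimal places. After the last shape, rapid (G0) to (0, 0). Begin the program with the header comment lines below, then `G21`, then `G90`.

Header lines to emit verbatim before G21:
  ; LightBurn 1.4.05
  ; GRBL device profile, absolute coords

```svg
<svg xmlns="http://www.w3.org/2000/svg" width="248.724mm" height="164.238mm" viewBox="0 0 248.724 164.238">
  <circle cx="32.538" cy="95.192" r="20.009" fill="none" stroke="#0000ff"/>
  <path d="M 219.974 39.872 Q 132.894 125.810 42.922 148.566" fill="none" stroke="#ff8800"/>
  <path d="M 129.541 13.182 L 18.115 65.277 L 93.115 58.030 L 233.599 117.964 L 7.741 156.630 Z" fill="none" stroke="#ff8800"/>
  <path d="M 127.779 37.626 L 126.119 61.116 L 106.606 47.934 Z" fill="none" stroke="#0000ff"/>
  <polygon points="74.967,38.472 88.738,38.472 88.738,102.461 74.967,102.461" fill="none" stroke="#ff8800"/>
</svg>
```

1 u = 1 mm; y_m = 164.238 − y.

[1] `<circle>` circle, #0000ff→engrave S227 F4430: (52.547,69.046) → (48.726,80.807) → (38.721,88.076) → (26.355,88.076) → (16.350,80.807) → (12.529,69.046) → (16.350,57.285) → (26.355,50.016) → (38.721,50.016) → (48.726,57.285) → (52.547,69.046) (closed)

[2] `<path>` quadratic bezier, #ff8800→score S431 F1920: (219.974,124.366) → (185.026,92.518) → (149.847,65.725) → (114.437,43.986) → (78.795,27.302) → (42.922,15.672)

[3] `<path>` closed polygon, #ff8800→score S431 F1920: (129.541,151.056) → (18.115,98.961) → (93.115,106.208) → (233.599,46.274) → (7.741,7.608) → (129.541,151.056) (closed)

[4] `<path>` regular polygon, #0000ff→engrave S227 F4430: (127.779,126.612) → (126.119,103.122) → (106.606,116.304) → (127.779,126.612) (closed)

[5] `<polygon>` rectangle, #ff8800→score S431 F1920: (74.967,125.766) → (88.738,125.766) → (88.738,61.777) → (74.967,61.777) → (74.967,125.766) (closed)

; LightBurn 1.4.05
; GRBL device profile, absolute coords
G21
G90
G0 X52.547 Y69.046
M4 S227
G01 X48.726 Y80.807 F4430
G01 X38.721 Y88.076
G01 X26.355 Y88.076
G01 X16.350 Y80.807
G01 X12.529 Y69.046
G01 X16.350 Y57.285
G01 X26.355 Y50.016
G01 X38.721 Y50.016
G01 X48.726 Y57.285
G01 X52.547 Y69.046
M5
G0 X219.974 Y124.366
M4 S431
G01 X185.026 Y92.518 F1920
G01 X149.847 Y65.725
G01 X114.437 Y43.986
G01 X78.795 Y27.302
G01 X42.922 Y15.672
M5
G0 X129.541 Y151.056
M4 S431
G01 X18.115 Y98.961 F1920
G01 X93.115 Y106.208
G01 X233.599 Y46.274
G01 X7.741 Y7.608
G01 X129.541 Y151.056
M5
G0 X127.779 Y126.612
M4 S227
G01 X126.119 Y103.122 F4430
G01 X106.606 Y116.304
G01 X127.779 Y126.612
M5
G0 X74.967 Y125.766
M4 S431
G01 X88.738 Y125.766 F1920
G01 X88.738 Y61.777
G01 X74.967 Y61.777
G01 X74.967 Y125.766
M5
G0 X0.000 Y0.000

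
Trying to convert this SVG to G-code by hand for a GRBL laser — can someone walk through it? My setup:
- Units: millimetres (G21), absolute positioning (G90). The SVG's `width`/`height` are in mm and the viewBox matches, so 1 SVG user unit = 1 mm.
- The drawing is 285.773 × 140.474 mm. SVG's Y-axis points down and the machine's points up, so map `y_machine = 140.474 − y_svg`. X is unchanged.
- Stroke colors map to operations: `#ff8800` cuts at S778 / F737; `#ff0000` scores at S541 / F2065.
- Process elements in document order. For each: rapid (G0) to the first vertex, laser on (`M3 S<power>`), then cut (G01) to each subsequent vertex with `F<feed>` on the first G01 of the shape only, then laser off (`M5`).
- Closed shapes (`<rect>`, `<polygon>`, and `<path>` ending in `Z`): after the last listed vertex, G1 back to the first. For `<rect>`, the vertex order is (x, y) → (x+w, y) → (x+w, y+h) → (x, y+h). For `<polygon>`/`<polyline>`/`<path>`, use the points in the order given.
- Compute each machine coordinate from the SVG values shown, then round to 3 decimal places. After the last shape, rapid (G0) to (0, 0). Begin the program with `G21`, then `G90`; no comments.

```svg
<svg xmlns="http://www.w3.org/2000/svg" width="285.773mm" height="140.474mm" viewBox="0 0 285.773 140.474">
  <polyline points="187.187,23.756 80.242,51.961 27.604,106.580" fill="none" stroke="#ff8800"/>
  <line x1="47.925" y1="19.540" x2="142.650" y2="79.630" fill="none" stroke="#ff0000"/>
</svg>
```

G21
G90
G0 X187.187 Y116.718
M3 S778
G01 X80.242 Y88.513 F737
G01 X27.604 Y33.894
M5
G0 X47.925 Y120.934
M3 S541
G01 X142.650 Y60.844 F2065
M5
G0 X0.000 Y0.000

1 u = 1 mm; y_m = 140.474 − y.

[1] `<polyline>` open polyline, #ff8800→cut S778 F737: (187.187,116.718) → (80.242,88.513) → (27.604,33.894)

[2] `<line>` line segment, #ff0000→score S541 F2065: (47.925,120.934) → (142.650,60.844)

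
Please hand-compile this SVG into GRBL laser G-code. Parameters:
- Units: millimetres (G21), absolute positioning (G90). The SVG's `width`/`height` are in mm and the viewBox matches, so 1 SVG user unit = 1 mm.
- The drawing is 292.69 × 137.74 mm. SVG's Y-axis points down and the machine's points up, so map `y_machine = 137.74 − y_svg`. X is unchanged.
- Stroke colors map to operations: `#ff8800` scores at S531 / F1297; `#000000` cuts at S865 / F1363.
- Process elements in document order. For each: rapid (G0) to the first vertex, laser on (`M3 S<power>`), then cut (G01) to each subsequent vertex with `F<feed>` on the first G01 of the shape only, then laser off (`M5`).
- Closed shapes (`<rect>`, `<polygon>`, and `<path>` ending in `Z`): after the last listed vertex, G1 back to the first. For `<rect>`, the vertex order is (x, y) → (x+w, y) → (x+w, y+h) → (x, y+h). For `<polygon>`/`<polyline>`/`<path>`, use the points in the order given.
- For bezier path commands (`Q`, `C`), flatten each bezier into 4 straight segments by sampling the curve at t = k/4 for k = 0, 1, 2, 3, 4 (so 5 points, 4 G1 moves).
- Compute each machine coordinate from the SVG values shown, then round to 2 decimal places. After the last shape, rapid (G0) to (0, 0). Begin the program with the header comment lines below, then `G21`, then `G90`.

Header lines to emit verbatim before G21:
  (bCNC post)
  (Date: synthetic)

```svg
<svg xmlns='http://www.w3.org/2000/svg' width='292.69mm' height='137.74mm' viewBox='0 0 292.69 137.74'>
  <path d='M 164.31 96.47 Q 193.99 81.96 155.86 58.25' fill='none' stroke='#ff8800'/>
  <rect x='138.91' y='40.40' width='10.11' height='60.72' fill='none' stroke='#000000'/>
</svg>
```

(bCNC post)
(Date: synthetic)
G21
G90
G0 X164.31 Y41.27
M3 S531
G01 X174.91 Y49.10 F1297
G01 X177.04 Y58.08
G01 X170.69 Y68.21
G01 X155.86 Y79.49
M5
G0 X138.91 Y97.34
M3 S865
G01 X149.02 Y97.34 F1363
G01 X149.02 Y36.62
G01 X138.91 Y36.62
G01 X138.91 Y97.34
M5
G0 X0.00 Y0.00

Since the viewBox matches the mm dimensions, user units are millimetres directly. The only transform is the Y-flip y_m = 137.74 − y_svg.

Shape 1 is a quadratic bezier drawn with `<path>`. Its stroke #ff8800 means score at S531, F1297. After flipping Y the toolpath is (164.31,41.27) → (174.91,49.10) → (177.04,58.08) → (170.69,68.21) → (155.86,79.49).

Shape 2 is a rectangle drawn with `<rect>`. Its stroke #000000 means cut at S865, F1363. After flipping Y the toolpath is (138.91,97.34) → (149.02,97.34) → (149.02,36.62) → (138.91,36.62) → (138.91,97.34), returning to the start.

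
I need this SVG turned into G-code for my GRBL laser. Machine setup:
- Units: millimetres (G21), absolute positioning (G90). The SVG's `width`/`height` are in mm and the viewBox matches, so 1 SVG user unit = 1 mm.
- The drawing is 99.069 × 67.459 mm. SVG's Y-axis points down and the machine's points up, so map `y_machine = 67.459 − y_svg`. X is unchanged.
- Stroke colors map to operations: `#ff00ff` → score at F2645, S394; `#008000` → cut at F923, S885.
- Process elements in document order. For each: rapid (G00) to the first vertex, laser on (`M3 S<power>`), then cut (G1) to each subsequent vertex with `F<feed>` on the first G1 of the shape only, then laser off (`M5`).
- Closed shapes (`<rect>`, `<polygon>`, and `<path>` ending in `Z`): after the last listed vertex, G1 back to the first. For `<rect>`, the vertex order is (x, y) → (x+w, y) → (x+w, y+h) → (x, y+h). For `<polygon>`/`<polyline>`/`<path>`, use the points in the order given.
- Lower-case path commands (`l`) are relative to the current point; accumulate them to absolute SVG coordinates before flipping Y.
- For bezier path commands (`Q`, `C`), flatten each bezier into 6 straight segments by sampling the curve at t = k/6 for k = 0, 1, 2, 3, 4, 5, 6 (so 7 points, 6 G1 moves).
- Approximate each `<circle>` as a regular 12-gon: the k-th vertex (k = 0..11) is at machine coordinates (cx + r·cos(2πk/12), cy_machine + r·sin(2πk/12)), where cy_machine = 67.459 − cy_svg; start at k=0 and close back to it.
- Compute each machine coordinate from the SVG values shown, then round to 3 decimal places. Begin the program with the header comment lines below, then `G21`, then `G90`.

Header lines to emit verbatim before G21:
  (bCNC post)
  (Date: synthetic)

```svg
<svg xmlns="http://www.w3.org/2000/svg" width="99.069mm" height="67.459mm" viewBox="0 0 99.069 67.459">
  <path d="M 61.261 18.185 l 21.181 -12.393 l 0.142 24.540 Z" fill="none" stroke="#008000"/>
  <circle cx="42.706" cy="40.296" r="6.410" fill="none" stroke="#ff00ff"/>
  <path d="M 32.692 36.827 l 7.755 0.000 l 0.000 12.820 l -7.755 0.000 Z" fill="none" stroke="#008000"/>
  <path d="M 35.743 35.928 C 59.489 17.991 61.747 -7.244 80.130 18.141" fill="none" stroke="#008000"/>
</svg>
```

1 u = 1 mm; y_m = 67.459 − y.

[1] `<path>` regular polygon, #008000→cut S885 F923: (61.261,49.274) → (82.442,61.667) → (82.584,37.127) → (61.261,49.274) (closed)

[2] `<circle>` circle, #ff00ff→score S394 F2645: (49.116,27.163) → (48.257,30.368) → (45.911,32.714) → (42.706,33.573) → (39.501,32.714) → (37.155,30.368) → (36.296,27.163) → (37.155,23.958) → (39.501,21.612) → (42.706,20.753) → (45.911,21.612) → (48.257,23.958) → (49.116,27.163) (closed)

[3] `<path>` rectangle, #008000→cut S885 F923: (32.692,30.632) → (40.447,30.632) → (40.447,17.812) → (32.692,17.812) → (32.692,30.632) (closed)

[4] `<path>` cubic bezier, #008000→cut S885 F923: (35.743,31.531) → (45.999,40.840) → (53.719,49.756) → (59.948,56.670) → (65.729,59.975) → (72.108,58.060) → (80.130,49.318)

(bCNC post)
(Date: synthetic)
G21
G90
G00 X61.261 Y49.274
M3 S885
G1 X82.442 Y61.667 F923
G1 X82.584 Y37.127
G1 X61.261 Y49.274
M5
G00 X49.116 Y27.163
M3 S394
G1 X48.257 Y30.368 F2645
G1 X45.911 Y32.714
G1 X42.706 Y33.573
G1 X39.501 Y32.714
G1 X37.155 Y30.368
G1 X36.296 Y27.163
G1 X37.155 Y23.958
G1 X39.501 Y21.612
G1 X42.706 Y20.753
G1 X45.911 Y21.612
G1 X48.257 Y23.958
G1 X49.116 Y27.163
M5
G00 X32.692 Y30.632
M3 S885
G1 X40.447 Y30.632 F923
G1 X40.447 Y17.812
G1 X32.692 Y17.812
G1 X32.692 Y30.632
M5
G00 X35.743 Y31.531
M3 S885
G1 X45.999 Y40.840 F923
G1 X53.719 Y49.756
G1 X59.948 Y56.670
G1 X65.729 Y59.975
G1 X72.108 Y58.060
G1 X80.130 Y49.318
M5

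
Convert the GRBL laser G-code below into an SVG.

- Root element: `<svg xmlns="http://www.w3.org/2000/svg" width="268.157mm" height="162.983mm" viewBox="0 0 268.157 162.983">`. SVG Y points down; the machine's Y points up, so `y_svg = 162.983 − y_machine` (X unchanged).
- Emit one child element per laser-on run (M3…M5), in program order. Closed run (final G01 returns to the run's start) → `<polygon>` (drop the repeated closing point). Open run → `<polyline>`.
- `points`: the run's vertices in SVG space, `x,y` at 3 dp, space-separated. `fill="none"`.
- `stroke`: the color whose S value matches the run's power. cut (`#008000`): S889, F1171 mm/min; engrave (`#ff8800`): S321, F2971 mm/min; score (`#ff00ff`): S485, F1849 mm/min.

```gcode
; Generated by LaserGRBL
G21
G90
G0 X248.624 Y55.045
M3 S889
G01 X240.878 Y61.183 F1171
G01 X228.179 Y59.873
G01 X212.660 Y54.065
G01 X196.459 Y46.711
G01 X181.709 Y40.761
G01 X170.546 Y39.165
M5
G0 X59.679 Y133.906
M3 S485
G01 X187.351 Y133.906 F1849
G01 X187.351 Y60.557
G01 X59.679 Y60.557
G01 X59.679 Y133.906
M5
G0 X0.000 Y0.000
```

<svg xmlns="http://www.w3.org/2000/svg" width="268.157mm" height="162.983mm" viewBox="0 0 268.157 162.983">
  <polyline points="248.624,107.938 240.878,101.800 228.179,103.110 212.660,108.918 196.459,116.272 181.709,122.222 170.546,123.818" fill="none" stroke="#008000"/>
  <polygon points="59.679,29.077 187.351,29.077 187.351,102.426 59.679,102.426" fill="none" stroke="#ff00ff"/>
</svg>

Each laser-on run becomes one SVG element. Flip Y back into SVG space with y_svg = 162.983 − y_machine.

Run 1: S889 ⇒ cut layer `#008000`. The run is open, so emit a `<polyline>` with points (Y-flipped): 248.624,107.938 240.878,101.800 228.179,103.110 212.660,108.918 196.459,116.272 181.709,122.222 170.546,123.818.

Run 2: power S485 maps to stroke `#ff00ff` (score). The run returns to its start, so emit a `<polygon>` with points (Y-flipped): 59.679,29.077 187.351,29.077 187.351,102.426 59.679,102.426.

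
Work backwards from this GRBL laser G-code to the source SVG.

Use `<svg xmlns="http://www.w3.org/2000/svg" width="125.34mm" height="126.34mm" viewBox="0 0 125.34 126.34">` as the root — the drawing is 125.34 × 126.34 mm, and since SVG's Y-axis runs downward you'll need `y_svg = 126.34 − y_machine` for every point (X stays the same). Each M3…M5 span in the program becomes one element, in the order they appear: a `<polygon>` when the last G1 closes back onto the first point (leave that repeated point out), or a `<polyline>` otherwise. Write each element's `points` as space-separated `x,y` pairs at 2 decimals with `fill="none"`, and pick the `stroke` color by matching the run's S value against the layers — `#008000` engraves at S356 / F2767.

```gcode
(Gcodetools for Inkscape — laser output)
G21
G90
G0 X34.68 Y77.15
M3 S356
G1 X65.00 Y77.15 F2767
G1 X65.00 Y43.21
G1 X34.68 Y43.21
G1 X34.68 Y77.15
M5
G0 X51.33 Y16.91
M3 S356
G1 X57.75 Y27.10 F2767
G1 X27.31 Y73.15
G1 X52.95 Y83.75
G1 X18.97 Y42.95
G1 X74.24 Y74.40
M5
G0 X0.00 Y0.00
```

y_svg = 126.34 − y_m. Every run uses S356, so all elements get stroke `#008000` (engrave).

[1] closed run; points: 34.68,49.19 65.00,49.19 65.00,83.13 34.68,83.13

[2] open run; points: 51.33,109.43 57.75,99.24 27.31,53.19 52.95,42.59 18.97,83.39 74.24,51.94

<svg xmlns="http://www.w3.org/2000/svg" width="125.34mm" height="126.34mm" viewBox="0 0 125.34 126.34">
  <polygon points="34.68,49.19 65.00,49.19 65.00,83.13 34.68,83.13" fill="none" stroke="#008000"/>
  <polyline points="51.33,109.43 57.75,99.24 27.31,53.19 52.95,42.59 18.97,83.39 74.24,51.94" fill="none" stroke="#008000"/>
</svg>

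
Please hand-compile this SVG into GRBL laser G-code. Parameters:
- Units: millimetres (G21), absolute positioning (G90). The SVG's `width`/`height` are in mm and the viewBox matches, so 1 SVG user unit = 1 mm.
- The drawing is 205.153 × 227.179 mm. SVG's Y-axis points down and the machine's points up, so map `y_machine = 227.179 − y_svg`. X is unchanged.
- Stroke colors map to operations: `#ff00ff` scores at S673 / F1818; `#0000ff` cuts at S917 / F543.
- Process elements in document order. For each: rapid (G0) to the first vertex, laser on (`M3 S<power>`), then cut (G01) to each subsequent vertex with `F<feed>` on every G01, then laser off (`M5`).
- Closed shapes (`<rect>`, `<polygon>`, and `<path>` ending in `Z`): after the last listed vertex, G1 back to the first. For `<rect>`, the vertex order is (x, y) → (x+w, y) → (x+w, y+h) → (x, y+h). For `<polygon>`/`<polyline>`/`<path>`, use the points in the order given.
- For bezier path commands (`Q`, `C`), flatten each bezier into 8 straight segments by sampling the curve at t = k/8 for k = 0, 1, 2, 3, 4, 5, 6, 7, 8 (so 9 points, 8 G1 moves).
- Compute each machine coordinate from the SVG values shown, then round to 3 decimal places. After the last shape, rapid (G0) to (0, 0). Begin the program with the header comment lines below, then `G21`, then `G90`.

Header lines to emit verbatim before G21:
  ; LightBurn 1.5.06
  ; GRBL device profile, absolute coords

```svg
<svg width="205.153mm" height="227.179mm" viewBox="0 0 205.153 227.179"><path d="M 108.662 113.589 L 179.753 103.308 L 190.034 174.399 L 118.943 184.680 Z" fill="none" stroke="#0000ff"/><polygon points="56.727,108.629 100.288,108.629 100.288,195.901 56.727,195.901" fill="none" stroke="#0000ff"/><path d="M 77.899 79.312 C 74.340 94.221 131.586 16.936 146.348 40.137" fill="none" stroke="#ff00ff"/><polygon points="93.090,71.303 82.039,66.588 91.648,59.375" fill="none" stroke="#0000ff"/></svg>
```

; LightBurn 1.5.06
; GRBL device profile, absolute coords
G21
G90
G0 X108.662 Y113.590
M3 S917
G01 X179.753 Y123.871 F543
G01 X190.034 Y52.780 F543
G01 X118.943 Y42.499 F543
G01 X108.662 Y113.590 F543
M5
G0 X56.727 Y118.550
M3 S917
G01 X100.288 Y118.550 F543
G01 X100.288 Y31.278 F543
G01 X56.727 Y31.278 F543
G01 X56.727 Y118.550 F543
M5
G0 X77.899 Y147.867
M3 S673
G01 X79.213 Y146.221 F1818
G01 X85.017 Y150.961 F1818
G01 X94.100 Y159.828 F1818
G01 X105.253 Y170.564 F1818
G01 X117.265 Y180.911 F1818
G01 X128.925 Y188.612 F1818
G01 X139.023 Y191.408 F1818
G01 X146.348 Y187.042 F1818
M5
G0 X93.090 Y155.876
M3 S917
G01 X82.039 Y160.591 F543
G01 X91.648 Y167.804 F543
G01 X93.090 Y155.876 F543
M5
G0 X0.000 Y0.000

viewBox `0 0 205.153 227.179` with mm width/height → 1 unit = 1 mm. Flip: y_m = 227.179 − y_svg.

**Shape 1** — `<path>` regular polygon, stroke `#0000ff` → cut (S917, F543). Machine vertices: (108.662,113.590) → (179.753,123.871) → (190.034,52.780) → (118.943,42.499) → (108.662,113.590). Closed: final G1 returns to the first vertex.

**Shape 2** — `<polygon>` rectangle, stroke `#0000ff` → cut (S917, F543). Machine vertices: (56.727,118.550) → (100.288,118.550) → (100.288,31.278) → (56.727,31.278) → (56.727,118.550). Closed: final G1 returns to the first vertex.

**Shape 3** — `<path>` cubic bezier, stroke `#ff00ff` → score (S673, F1818). Control points (SVG): P0=(77.899,79.312), P1=(74.340,94.221), P2=(131.586,16.936), P3=(146.348,40.137); sampled at t=k/8. Machine vertices: (77.899,147.867) → (79.213,146.221) → (85.017,150.961) → (94.100,159.828) → (105.253,170.564) → (117.265,180.911) → (128.925,188.612) → (139.023,191.408) → (146.348,187.042). Open path.

**Shape 4** — `<polygon>` regular polygon, stroke `#0000ff` → cut (S917, F543). Machine vertices: (93.090,155.876) → (82.039,160.591) → (91.648,167.804) → (93.090,155.876). Closed: final G1 returns to the first vertex.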